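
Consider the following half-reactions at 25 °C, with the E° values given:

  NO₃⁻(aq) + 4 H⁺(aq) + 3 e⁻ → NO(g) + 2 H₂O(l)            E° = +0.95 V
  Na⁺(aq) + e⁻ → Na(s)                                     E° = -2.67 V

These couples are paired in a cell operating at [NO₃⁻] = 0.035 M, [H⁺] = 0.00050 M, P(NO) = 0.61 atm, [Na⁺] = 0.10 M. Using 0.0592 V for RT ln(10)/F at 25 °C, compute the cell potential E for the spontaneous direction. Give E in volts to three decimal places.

+3.394 V

NO₃⁻/NO is the cathode (higher E°), Na⁺/Na the anode: E°cell = +0.95 − (-2.67) = +3.62 V, n = 3.
Overall: NO₃⁻(aq) + 4 H⁺(aq) + 3 Na(s) → NO(g) + 2 H₂O(l) + 3 Na⁺(aq)
Q = P(NO)·[Na⁺]^3 / ([NO₃⁻]·[H⁺]^4); log Q = 11.445.
E = E° − (0.0592/n) log Q = +3.62 − (0.0592/3)(11.445) = +3.394 V.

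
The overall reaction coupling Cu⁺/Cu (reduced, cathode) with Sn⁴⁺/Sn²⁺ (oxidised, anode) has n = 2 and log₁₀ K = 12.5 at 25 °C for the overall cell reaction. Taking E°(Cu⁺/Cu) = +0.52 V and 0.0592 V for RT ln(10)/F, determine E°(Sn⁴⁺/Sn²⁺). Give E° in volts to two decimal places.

E°cell = (0.0592/n)·log K = (0.0592/2)(12.5) = +0.370 V.
Since Cu⁺/Cu is the cathode and Sn⁴⁺/Sn²⁺ the anode, E°cell = E°(Cu⁺/Cu) − E°(Sn⁴⁺/Sn²⁺).
So E°(Sn⁴⁺/Sn²⁺) = E°(Cu⁺/Cu) − E°cell = (+0.52) − (+0.370) = +0.15 V.

+0.15 V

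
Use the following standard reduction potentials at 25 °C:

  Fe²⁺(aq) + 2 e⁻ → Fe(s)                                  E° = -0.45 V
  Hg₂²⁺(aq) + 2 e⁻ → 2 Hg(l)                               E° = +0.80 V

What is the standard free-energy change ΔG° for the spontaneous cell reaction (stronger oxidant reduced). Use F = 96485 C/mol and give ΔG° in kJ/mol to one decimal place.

Hg₂²⁺/Hg (E° = +0.80 V) is the cathode; Fe²⁺/Fe (E° = -0.45 V) is the anode, so E°cell = +1.25 V.
Balancing electrons gives n = 2 (lcm of 2 and 2).
ΔG° = −nFE° = −(2)(96485)(+1.25) = -241,212 J = -241.2 kJ/mol.

-241.2 kJ/mol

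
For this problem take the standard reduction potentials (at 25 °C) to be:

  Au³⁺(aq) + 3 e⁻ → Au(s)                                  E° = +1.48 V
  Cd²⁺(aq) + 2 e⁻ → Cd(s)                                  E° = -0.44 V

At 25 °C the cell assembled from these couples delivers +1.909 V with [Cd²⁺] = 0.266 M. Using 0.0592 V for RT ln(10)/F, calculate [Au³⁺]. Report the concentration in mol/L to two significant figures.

Au³⁺/Au is the cathode, Cd²⁺/Cd the anode: E°cell = +1.92 V, n = 6.
Overall reaction: 2 Au³⁺(aq) + 3 Cd(s) → 2 Au(s) + 3 Cd²⁺(aq); Q = [Cd²⁺]^3/[Au³⁺]^2.
From E = E° − (0.0592/n) log Q: log Q = (E° − E)·n/0.0592 = (+1.92 − (+1.909))·6/0.0592 = 1.1149.
So 2·log[Au³⁺] = 3·log(0.266) − log Q = -1.7254 − (1.1149) = -2.8403; log[Au³⁺] = -2.8403 / 2 = -1.4202; [Au³⁺] = 10^(-1.4202) ≈ 0.038 M.

0.038 M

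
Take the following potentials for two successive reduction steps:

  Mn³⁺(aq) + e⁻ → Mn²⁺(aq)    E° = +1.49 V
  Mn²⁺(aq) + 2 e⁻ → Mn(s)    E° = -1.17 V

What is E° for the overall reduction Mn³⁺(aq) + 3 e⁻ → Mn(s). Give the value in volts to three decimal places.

-0.283 V

Since ΔG° = −nFE° is additive over sequential reductions, n₃E°₃ = n₁E°₁ + n₂E°₂.
E°₃ = (1×+1.49 + 2×-1.17) / 3 = (-0.850) / 3 = -0.283 V.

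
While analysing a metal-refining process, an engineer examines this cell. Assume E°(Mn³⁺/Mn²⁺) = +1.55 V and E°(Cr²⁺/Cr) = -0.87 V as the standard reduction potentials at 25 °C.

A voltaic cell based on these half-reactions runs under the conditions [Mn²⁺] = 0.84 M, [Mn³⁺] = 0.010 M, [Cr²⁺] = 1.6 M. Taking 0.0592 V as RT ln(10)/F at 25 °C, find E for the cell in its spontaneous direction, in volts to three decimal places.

Mn³⁺/Mn²⁺ is the cathode (higher E°), Cr²⁺/Cr the anode: E°cell = +1.55 − (-0.87) = +2.42 V, n = 2.
Overall: 2 Mn³⁺(aq) + Cr(s) → 2 Mn²⁺(aq) + Cr²⁺(aq)
Q = [Mn²⁺]^2·[Cr²⁺] / ([Mn³⁺]^2); log Q = 4.053.
E = E° − (0.0592/n) log Q = +2.42 − (0.0592/2)(4.053) = +2.300 V.

+2.300 V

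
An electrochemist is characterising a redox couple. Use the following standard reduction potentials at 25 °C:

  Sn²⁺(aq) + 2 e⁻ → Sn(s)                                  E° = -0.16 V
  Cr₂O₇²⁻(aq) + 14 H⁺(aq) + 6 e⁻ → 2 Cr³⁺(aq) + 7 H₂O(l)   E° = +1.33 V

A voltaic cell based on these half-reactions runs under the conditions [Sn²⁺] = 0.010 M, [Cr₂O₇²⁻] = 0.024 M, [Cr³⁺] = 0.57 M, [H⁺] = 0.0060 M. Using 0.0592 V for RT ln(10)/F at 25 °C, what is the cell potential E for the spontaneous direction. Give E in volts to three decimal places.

Cr₂O₇²⁻/Cr³⁺ is the cathode (higher E°), Sn²⁺/Sn the anode: E°cell = +1.33 − (-0.16) = +1.49 V, n = 6.
Overall: Cr₂O₇²⁻(aq) + 14 H⁺(aq) + 3 Sn(s) → 2 Cr³⁺(aq) + 7 H₂O(l) + 3 Sn²⁺(aq)
Q = [Cr³⁺]^2·[Sn²⁺]^3 / ([Cr₂O₇²⁻]·[H⁺]^14); log Q = 26.237.
E = E° − (0.0592/n) log Q = +1.49 − (0.0592/6)(26.237) = +1.231 V.

+1.231 V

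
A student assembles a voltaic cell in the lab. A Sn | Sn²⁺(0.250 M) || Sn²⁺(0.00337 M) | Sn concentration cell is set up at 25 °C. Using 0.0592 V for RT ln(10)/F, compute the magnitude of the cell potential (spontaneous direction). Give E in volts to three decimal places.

For a concentration cell E°cell = 0. The 0.250 M side is the cathode (reduction is favoured where [Sn²⁺] is higher).
With n = 2, E = −(0.0592/2) log([Sn²⁺]ₐₙ/[Sn²⁺]꜀ₐₜ) = −(0.0592/2) log(0.00337/0.25) = −(0.0592/2)(-1.870) = +0.055 V.

+0.055 V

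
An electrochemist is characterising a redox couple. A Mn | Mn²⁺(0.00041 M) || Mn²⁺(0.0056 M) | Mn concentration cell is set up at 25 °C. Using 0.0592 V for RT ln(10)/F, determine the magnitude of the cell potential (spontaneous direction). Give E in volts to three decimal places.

+0.034 V

For a concentration cell E°cell = 0. The 0.0056 M side is the cathode (reduction is favoured where [Mn²⁺] is higher).
With n = 2, E = −(0.0592/2) log([Mn²⁺]ₐₙ/[Mn²⁺]꜀ₐₜ) = −(0.0592/2) log(0.00041/0.0056) = −(0.0592/2)(-1.135) = +0.034 V.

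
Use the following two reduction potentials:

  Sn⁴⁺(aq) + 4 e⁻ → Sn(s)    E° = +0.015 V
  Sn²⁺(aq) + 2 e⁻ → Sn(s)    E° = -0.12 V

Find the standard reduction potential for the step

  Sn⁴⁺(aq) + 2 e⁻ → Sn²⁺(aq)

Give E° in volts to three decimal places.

+0.150 V

Sequential free energies add, so n₃E°₃ = n₁E°₁ + n₂E°₂.
With n₃ = 4, and the known step contributing 2×(-0.12) V, the unknown satisfies 2·E° = 4×(+0.015) − 2×(-0.12) = +0.300.
E° = +0.300 / 2 = +0.150 V.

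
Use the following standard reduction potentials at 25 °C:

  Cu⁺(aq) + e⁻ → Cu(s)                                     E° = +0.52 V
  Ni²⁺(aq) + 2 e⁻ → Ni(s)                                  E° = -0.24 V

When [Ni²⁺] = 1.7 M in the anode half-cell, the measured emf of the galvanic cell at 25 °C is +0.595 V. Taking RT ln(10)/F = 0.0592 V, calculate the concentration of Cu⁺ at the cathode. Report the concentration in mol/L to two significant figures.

0.0021 M

Cu⁺/Cu is the cathode, Ni²⁺/Ni the anode: E°cell = +0.76 V, n = 2.
Overall reaction: 2 Cu⁺(aq) + Ni(s) → 2 Cu(s) + Ni²⁺(aq); Q = [Ni²⁺]^1/[Cu⁺]^2.
From E = E° − (0.0592/n) log Q: log Q = (E° − E)·n/0.0592 = (+0.76 − (+0.595))·2/0.0592 = 5.5743.
So 2·log[Cu⁺] = 1·log(1.7) − log Q = 0.2304 − (5.5743) = -5.3439; log[Cu⁺] = -5.3439 / 2 = -2.6719; [Cu⁺] = 10^(-2.6719) ≈ 0.0021 M.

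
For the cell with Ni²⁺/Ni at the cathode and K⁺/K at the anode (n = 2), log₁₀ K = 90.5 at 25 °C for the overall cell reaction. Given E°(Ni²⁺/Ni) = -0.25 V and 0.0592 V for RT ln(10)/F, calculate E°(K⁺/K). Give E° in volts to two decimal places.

E°cell = (0.0592/n)·log K = (0.0592/2)(90.5) = +2.679 V.
Since Ni²⁺/Ni is the cathode and K⁺/K the anode, E°cell = E°(Ni²⁺/Ni) − E°(K⁺/K).
So E°(K⁺/K) = E°(Ni²⁺/Ni) − E°cell = (-0.25) − (+2.679) = -2.93 V.

-2.93 V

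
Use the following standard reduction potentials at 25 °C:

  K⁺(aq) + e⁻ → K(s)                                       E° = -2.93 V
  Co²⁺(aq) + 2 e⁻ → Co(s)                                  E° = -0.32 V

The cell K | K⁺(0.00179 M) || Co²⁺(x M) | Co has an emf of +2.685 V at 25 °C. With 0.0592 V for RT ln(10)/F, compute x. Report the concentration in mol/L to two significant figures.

0.0011 M

Co²⁺/Co is the cathode, K⁺/K the anode: E°cell = +2.61 V, n = 2.
Overall reaction: Co²⁺(aq) + 2 K(s) → Co(s) + 2 K⁺(aq); Q = [K⁺]^2/[Co²⁺]^1.
From E = E° − (0.0592/n) log Q: log Q = (E° − E)·n/0.0592 = (+2.61 − (+2.685))·2/0.0592 = -2.5338.
So 1·log[Co²⁺] = 2·log(0.00179) − log Q = -5.4943 − (-2.5338) = -2.9605; [Co²⁺] = 10^(-2.9605) ≈ 0.0011 M.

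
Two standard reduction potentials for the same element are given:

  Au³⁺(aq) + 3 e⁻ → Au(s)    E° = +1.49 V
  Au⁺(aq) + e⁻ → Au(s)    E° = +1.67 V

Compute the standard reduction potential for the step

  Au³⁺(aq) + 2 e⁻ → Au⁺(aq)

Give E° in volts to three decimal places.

+1.400 V

Sequential free energies add, so n₃E°₃ = n₁E°₁ + n₂E°₂.
With n₃ = 3, and the known step contributing 1×(+1.67) V, the unknown satisfies 2·E° = 3×(+1.49) − 1×(+1.67) = +2.800.
E° = +2.800 / 2 = +1.400 V.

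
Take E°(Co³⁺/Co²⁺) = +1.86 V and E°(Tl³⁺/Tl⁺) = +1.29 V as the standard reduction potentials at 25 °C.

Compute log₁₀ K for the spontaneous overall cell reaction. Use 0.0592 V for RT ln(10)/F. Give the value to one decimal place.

19.3

Cathode: Co³⁺/Co²⁺; anode: Tl³⁺/Tl⁺. E°cell = +0.57 V, n = 2.
log K = nE°cell / 0.0592 = (2)(+0.57) / 0.0592 = 19.3.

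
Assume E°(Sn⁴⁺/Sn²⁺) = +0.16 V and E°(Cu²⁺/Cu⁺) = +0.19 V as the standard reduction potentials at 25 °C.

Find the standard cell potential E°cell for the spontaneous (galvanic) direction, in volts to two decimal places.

The Cu²⁺/Cu⁺ couple has the higher reduction potential, so it is the cathode; Sn⁴⁺/Sn²⁺ is oxidised at the anode.
E°cell = E°(cathode) − E°(anode) = (+0.19) − (+0.16) = +0.03 V.

+0.03 V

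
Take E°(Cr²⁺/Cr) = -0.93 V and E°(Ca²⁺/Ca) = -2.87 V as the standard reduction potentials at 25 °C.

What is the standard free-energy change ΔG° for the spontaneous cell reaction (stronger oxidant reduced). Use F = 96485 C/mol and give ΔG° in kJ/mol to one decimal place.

-374.4 kJ/mol

Cr²⁺/Cr (E° = -0.93 V) is the cathode; Ca²⁺/Ca (E° = -2.87 V) is the anode, so E°cell = +1.94 V.
Balancing electrons gives n = 2 (lcm of 2 and 2).
ΔG° = −nFE° = −(2)(96485)(+1.94) = -374,362 J = -374.4 kJ/mol.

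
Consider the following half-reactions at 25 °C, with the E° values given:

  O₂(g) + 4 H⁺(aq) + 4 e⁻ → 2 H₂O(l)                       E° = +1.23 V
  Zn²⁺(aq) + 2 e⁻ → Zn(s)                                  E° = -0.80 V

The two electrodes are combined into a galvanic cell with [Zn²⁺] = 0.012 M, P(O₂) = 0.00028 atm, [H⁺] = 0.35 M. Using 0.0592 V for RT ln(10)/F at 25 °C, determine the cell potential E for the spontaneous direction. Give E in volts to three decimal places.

+2.007 V

O₂/H₂O is the cathode (higher E°), Zn²⁺/Zn the anode: E°cell = +1.23 − (-0.80) = +2.03 V, n = 4.
Overall: O₂(g) + 4 H⁺(aq) + 2 Zn(s) → 2 H₂O(l) + 2 Zn²⁺(aq)
Q = [Zn²⁺]^2 / (P(O₂)·[H⁺]^4); log Q = 1.535.
E = E° − (0.0592/n) log Q = +2.03 − (0.0592/4)(1.535) = +2.007 V.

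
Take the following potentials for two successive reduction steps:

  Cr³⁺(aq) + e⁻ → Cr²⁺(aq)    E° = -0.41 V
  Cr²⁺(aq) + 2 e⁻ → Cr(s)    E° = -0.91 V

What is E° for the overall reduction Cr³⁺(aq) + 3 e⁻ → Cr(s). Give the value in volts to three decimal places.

-0.743 V

Adding the free-energy changes (−nFE°) of the two steps gives −n₃FE°₃ = −n₁FE°₁ − n₂FE°₂.
E°₃ = (1×-0.41 + 2×-0.91) / 3 = (-2.230) / 3 = -0.743 V.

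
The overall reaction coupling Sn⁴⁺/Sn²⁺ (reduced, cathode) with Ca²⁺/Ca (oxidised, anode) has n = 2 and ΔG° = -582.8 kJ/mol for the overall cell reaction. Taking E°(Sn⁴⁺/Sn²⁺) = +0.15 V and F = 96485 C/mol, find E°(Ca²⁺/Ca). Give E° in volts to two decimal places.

E°cell = −ΔG°/(nF) = −(-582.8×10³)/((2)(96485)) = +3.020 V.
Since Sn⁴⁺/Sn²⁺ is the cathode and Ca²⁺/Ca the anode, E°cell = E°(Sn⁴⁺/Sn²⁺) − E°(Ca²⁺/Ca).
So E°(Ca²⁺/Ca) = E°(Sn⁴⁺/Sn²⁺) − E°cell = (+0.15) − (+3.020) = -2.87 V.

-2.87 V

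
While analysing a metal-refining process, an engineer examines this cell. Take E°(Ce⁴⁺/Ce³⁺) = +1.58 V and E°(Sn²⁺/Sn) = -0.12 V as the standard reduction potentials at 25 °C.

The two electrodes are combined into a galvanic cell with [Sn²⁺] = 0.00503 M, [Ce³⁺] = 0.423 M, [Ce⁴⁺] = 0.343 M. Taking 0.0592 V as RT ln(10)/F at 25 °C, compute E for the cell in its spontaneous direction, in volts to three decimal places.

Ce⁴⁺/Ce³⁺ is the cathode (higher E°), Sn²⁺/Sn the anode: E°cell = +1.58 − (-0.12) = +1.70 V, n = 2.
Overall: 2 Ce⁴⁺(aq) + Sn(s) → 2 Ce³⁺(aq) + Sn²⁺(aq)
Q = [Ce³⁺]^2·[Sn²⁺] / ([Ce⁴⁺]^2); log Q = -2.116.
E = E° − (0.0592/n) log Q = +1.70 − (0.0592/2)(-2.116) = +1.763 V.

+1.763 V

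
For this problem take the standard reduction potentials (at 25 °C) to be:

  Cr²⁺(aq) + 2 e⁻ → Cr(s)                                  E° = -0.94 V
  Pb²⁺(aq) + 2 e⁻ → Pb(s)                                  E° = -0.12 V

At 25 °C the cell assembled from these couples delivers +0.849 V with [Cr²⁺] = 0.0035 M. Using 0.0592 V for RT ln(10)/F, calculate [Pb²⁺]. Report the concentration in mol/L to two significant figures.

Pb²⁺/Pb is the cathode, Cr²⁺/Cr the anode: E°cell = +0.82 V, n = 2.
Overall reaction: Pb²⁺(aq) + Cr(s) → Pb(s) + Cr²⁺(aq); Q = [Cr²⁺]^1/[Pb²⁺]^1.
From E = E° − (0.0592/n) log Q: log Q = (E° − E)·n/0.0592 = (+0.82 − (+0.849))·2/0.0592 = -0.9797.
So 1·log[Pb²⁺] = 1·log(0.0035) − log Q = -2.4559 − (-0.9797) = -1.4762; [Pb²⁺] = 10^(-1.4762) ≈ 0.033 M.

0.033 M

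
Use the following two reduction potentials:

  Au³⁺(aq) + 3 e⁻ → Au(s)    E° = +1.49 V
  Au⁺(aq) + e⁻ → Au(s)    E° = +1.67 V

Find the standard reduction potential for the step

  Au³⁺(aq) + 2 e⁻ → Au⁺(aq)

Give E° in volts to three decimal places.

+1.400 V

Sequential free energies add, so n₃E°₃ = n₁E°₁ + n₂E°₂.
With n₃ = 3, and the known step contributing 1×(+1.67) V, the unknown satisfies 2·E° = 3×(+1.49) − 1×(+1.67) = +2.800.
E° = +2.800 / 2 = +1.400 V.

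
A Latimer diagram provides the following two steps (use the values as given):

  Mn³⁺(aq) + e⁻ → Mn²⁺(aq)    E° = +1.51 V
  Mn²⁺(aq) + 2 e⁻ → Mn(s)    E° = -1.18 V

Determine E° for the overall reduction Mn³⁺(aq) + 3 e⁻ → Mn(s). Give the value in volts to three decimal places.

Standard free energies of sequential steps add: ΔG°₃ = ΔG°₁ + ΔG°₂, so n₃E°₃ = n₁E°₁ + n₂E°₂.
E°₃ = (1×+1.51 + 2×-1.18) / 3 = (-0.850) / 3 = -0.283 V.

-0.283 V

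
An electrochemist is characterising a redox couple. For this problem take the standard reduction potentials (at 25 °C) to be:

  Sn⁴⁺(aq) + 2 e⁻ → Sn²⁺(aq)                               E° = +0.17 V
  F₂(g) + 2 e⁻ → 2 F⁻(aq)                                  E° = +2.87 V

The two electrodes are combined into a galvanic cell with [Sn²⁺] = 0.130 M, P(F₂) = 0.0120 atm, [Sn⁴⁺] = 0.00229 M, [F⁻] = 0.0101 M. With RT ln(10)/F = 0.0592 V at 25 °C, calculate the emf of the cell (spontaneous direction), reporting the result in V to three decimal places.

+2.813 V

F₂/F⁻ is the cathode (higher E°), Sn⁴⁺/Sn²⁺ the anode: E°cell = +2.87 − (+0.17) = +2.70 V, n = 2.
Overall: F₂(g) + Sn²⁺(aq) → 2 F⁻(aq) + Sn⁴⁺(aq)
Q = [F⁻]^2·[Sn⁴⁺] / (P(F₂)·[Sn²⁺]); log Q = -3.825.
E = E° − (0.0592/n) log Q = +2.70 − (0.0592/2)(-3.825) = +2.813 V.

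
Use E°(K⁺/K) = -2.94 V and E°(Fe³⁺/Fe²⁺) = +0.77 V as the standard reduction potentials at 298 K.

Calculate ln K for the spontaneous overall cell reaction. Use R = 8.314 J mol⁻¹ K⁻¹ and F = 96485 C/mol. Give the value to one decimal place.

Cathode: Fe³⁺/Fe²⁺; anode: K⁺/K. E°cell = (+0.77) − (-2.94) = +3.71 V, with n = 1.
ΔG° = −nFE° = −RT ln K, so ln K = nFE°/(RT) = (1)(96485)(+3.71) / ((8.314)(298)) = 144.480.

144.5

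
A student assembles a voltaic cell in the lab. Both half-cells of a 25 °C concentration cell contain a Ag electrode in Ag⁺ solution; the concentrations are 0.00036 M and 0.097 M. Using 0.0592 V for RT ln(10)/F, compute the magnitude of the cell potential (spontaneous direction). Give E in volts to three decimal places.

For a concentration cell E°cell = 0. The 0.097 M side is the cathode (reduction is favoured where [Ag⁺] is higher).
With n = 1, E = −(0.0592/1) log([Ag⁺]ₐₙ/[Ag⁺]꜀ₐₜ) = −(0.0592/1) log(0.00036/0.097) = −(0.0592/1)(-2.430) = +0.144 V.

+0.144 V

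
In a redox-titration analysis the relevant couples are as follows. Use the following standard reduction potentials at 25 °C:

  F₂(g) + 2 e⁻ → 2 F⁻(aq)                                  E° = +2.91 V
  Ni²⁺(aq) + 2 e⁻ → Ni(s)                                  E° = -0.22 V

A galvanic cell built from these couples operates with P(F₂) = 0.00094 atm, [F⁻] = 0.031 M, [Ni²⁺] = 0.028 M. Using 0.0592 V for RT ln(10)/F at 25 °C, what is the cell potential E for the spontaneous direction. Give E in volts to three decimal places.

+3.176 V

F₂/F⁻ is the cathode (higher E°), Ni²⁺/Ni the anode: E°cell = +2.91 − (-0.22) = +3.13 V, n = 2.
Overall: F₂(g) + Ni(s) → 2 F⁻(aq) + Ni²⁺(aq)
Q = [F⁻]^2·[Ni²⁺] / (P(F₂)); log Q = -1.543.
E = E° − (0.0592/n) log Q = +3.13 − (0.0592/2)(-1.543) = +3.176 V.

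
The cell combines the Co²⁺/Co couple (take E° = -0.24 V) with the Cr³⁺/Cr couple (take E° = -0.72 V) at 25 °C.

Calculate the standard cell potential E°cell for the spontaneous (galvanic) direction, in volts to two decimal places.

The Co²⁺/Co couple has the higher reduction potential, so it is the cathode; Cr³⁺/Cr is oxidised at the anode.
E°cell = E°(cathode) − E°(anode) = (-0.24) − (-0.72) = +0.48 V.

+0.48 V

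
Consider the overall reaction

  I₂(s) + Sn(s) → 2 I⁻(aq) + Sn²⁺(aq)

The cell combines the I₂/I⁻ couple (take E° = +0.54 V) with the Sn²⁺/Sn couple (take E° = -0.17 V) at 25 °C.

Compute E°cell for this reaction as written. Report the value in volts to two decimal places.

The I₂/I⁻ couple has the higher reduction potential, so it is the cathode; Sn²⁺/Sn is oxidised at the anode.
E°cell = E°(cathode) − E°(anode) = (+0.54) − (-0.17) = +0.71 V.

+0.71 V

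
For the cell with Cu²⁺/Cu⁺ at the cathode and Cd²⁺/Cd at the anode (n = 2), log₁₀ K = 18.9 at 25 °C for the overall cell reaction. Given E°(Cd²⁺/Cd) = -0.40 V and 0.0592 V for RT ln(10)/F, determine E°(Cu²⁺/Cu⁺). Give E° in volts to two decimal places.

E°cell = (0.0592/n)·log K = (0.0592/2)(18.9) = +0.559 V.
Since Cu²⁺/Cu⁺ is the cathode and Cd²⁺/Cd the anode, E°cell = E°(Cu²⁺/Cu⁺) − E°(Cd²⁺/Cd).
So E°(Cu²⁺/Cu⁺) = E°cell + E°(Cd²⁺/Cd) = +0.559 + (-0.40) = +0.16 V.

+0.16 V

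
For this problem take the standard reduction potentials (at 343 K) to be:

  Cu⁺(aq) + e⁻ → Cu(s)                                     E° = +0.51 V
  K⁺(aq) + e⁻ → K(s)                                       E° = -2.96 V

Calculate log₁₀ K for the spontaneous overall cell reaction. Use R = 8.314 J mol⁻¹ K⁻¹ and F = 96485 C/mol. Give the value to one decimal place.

51.0

Cathode: Cu⁺/Cu; anode: K⁺/K. E°cell = (+0.51) − (-2.96) = +3.47 V, with n = 1.
ΔG° = −nFE° = −RT ln K, so ln K = nFE°/(RT) = (1)(96485)(+3.47) / ((8.314)(343)) = 117.405.
log₁₀ K = 117.405 / ln 10 = 51.0.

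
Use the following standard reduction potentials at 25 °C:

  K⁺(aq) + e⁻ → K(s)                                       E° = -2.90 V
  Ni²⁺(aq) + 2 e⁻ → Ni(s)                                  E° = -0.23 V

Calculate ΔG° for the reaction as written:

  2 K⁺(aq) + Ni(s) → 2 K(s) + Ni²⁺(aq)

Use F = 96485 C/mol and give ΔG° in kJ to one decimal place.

As written, K⁺/K is reduced (cathode) and Ni²⁺/Ni is oxidised (anode), so E°cell = (-2.90) − (-0.23) = -2.67 V.
Balancing electrons gives n = 2.
ΔG° = −nFE° = −(2)(96485)(-2.67) = 515,230 J = +515.2 kJ.

+515.2 kJ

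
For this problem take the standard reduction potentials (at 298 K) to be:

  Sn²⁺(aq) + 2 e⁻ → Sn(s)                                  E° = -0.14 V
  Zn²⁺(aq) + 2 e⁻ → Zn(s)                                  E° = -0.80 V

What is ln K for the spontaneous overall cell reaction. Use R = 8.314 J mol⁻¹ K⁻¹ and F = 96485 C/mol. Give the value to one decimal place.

51.4

Cathode: Sn²⁺/Sn; anode: Zn²⁺/Zn. E°cell = (-0.14) − (-0.80) = +0.66 V, with n = 2.
ΔG° = −nFE° = −RT ln K, so ln K = nFE°/(RT) = (2)(96485)(+0.66) / ((8.314)(298)) = 51.405.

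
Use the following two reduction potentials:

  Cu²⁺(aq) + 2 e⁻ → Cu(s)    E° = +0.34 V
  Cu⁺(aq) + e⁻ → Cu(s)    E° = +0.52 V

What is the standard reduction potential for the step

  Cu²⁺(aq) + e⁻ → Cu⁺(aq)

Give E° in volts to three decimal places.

Sequential free energies add, so n₃E°₃ = n₁E°₁ + n₂E°₂.
With n₃ = 2, and the known step contributing 1×(+0.52) V, the unknown satisfies 1·E° = 2×(+0.34) − 1×(+0.52) = +0.160.
E° = +0.160 / 1 = +0.160 V.

+0.160 V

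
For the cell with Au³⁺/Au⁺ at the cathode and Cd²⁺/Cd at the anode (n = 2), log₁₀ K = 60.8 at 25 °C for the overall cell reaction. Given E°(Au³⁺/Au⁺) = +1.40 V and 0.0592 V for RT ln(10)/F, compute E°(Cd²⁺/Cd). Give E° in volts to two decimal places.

E°cell = (0.0592/n)·log K = (0.0592/2)(60.8) = +1.800 V.
Since Au³⁺/Au⁺ is the cathode and Cd²⁺/Cd the anode, E°cell = E°(Au³⁺/Au⁺) − E°(Cd²⁺/Cd).
So E°(Cd²⁺/Cd) = E°(Au³⁺/Au⁺) − E°cell = (+1.40) − (+1.800) = -0.40 V.

-0.40 V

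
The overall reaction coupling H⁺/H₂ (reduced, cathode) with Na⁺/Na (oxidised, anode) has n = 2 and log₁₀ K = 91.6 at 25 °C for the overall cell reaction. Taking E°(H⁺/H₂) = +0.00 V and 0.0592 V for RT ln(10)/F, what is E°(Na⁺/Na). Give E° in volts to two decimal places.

E°cell = (0.0592/n)·log K = (0.0592/2)(91.6) = +2.711 V.
Since H⁺/H₂ is the cathode and Na⁺/Na the anode, E°cell = E°(H⁺/H₂) − E°(Na⁺/Na).
So E°(Na⁺/Na) = E°(H⁺/H₂) − E°cell = (+0.00) − (+2.711) = -2.71 V.

-2.71 V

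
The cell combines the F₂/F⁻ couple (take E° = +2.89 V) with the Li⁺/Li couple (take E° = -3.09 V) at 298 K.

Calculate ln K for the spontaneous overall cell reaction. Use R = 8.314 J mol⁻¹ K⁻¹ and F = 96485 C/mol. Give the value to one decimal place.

Cathode: F₂/F⁻; anode: Li⁺/Li. E°cell = (+2.89) − (-3.09) = +5.98 V, with n = 2.
ΔG° = −nFE° = −RT ln K, so ln K = nFE°/(RT) = (2)(96485)(+5.98) / ((8.314)(298)) = 465.763.

465.8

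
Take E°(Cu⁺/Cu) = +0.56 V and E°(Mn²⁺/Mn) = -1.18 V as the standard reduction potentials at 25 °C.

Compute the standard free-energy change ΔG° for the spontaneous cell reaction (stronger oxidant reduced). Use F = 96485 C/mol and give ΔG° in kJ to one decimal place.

Cu⁺/Cu (E° = +0.56 V) is the cathode; Mn²⁺/Mn (E° = -1.18 V) is the anode, so E°cell = +1.74 V.
Balancing electrons gives n = 2 (lcm of 1 and 2).
ΔG° = −nFE° = −(2)(96485)(+1.74) = -335,768 J = -335.8 kJ.

-335.8 kJ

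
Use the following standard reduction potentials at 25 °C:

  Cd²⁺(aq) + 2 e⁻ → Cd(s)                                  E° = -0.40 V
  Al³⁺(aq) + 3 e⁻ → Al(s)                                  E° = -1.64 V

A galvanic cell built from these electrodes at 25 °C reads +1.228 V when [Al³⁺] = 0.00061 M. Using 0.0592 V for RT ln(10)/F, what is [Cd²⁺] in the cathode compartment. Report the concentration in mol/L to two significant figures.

0.0028 M

Cd²⁺/Cd is the cathode, Al³⁺/Al the anode: E°cell = +1.24 V, n = 6.
Overall reaction: 3 Cd²⁺(aq) + 2 Al(s) → 3 Cd(s) + 2 Al³⁺(aq); Q = [Al³⁺]^2/[Cd²⁺]^3.
From E = E° − (0.0592/n) log Q: log Q = (E° − E)·n/0.0592 = (+1.24 − (+1.228))·6/0.0592 = 1.2162.
So 3·log[Cd²⁺] = 2·log(0.00061) − log Q = -6.4293 − (1.2162) = -7.6455; log[Cd²⁺] = -7.6455 / 3 = -2.5485; [Cd²⁺] = 10^(-2.5485) ≈ 0.0028 M.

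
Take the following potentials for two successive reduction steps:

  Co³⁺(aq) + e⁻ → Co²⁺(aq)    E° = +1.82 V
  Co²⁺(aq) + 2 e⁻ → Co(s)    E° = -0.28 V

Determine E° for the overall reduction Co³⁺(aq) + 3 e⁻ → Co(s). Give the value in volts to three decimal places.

+0.420 V

Adding the free-energy changes (−nFE°) of the two steps gives −n₃FE°₃ = −n₁FE°₁ − n₂FE°₂.
E°₃ = (1×+1.82 + 2×-0.28) / 3 = (+1.260) / 3 = +0.420 V.
E° values themselves are not directly additive — weighting by electron count is essential.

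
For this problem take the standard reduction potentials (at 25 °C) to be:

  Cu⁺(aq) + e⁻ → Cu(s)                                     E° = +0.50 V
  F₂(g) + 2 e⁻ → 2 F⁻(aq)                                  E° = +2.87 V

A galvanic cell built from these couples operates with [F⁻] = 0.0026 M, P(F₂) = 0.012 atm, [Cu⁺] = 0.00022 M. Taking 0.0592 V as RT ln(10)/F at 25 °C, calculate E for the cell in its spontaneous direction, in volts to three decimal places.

+2.683 V

F₂/F⁻ is the cathode (higher E°), Cu⁺/Cu the anode: E°cell = +2.87 − (+0.50) = +2.37 V, n = 2.
Overall: F₂(g) + 2 Cu(s) → 2 F⁻(aq) + 2 Cu⁺(aq)
Q = [F⁻]^2·[Cu⁺]^2 / (P(F₂)); log Q = -10.564.
E = E° − (0.0592/n) log Q = +2.37 − (0.0592/2)(-10.564) = +2.683 V.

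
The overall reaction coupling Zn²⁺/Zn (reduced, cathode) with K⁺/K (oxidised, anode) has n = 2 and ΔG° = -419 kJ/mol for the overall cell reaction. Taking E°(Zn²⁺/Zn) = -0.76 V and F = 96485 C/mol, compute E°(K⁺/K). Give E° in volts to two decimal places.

-2.93 V

E°cell = −ΔG°/(nF) = −(-419×10³)/((2)(96485)) = +2.171 V.
Since Zn²⁺/Zn is the cathode and K⁺/K the anode, E°cell = E°(Zn²⁺/Zn) − E°(K⁺/K).
So E°(K⁺/K) = E°(Zn²⁺/Zn) − E°cell = (-0.76) − (+2.171) = -2.93 V.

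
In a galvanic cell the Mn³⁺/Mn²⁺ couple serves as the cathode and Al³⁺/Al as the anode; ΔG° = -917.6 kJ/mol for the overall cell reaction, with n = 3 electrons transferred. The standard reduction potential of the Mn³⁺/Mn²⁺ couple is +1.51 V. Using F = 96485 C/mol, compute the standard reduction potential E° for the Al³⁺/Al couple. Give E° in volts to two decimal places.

-1.66 V

E°cell = −ΔG°/(nF) = −(-917.6×10³)/((3)(96485)) = +3.170 V.
Since Mn³⁺/Mn²⁺ is the cathode and Al³⁺/Al the anode, E°cell = E°(Mn³⁺/Mn²⁺) − E°(Al³⁺/Al).
So E°(Al³⁺/Al) = E°(Mn³⁺/Mn²⁺) − E°cell = (+1.51) − (+3.170) = -1.66 V.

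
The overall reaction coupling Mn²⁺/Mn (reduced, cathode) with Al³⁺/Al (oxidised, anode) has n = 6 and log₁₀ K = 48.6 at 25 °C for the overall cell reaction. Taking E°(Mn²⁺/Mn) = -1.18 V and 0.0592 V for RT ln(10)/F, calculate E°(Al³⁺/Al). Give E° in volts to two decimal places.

E°cell = (0.0592/n)·log K = (0.0592/6)(48.6) = +0.480 V.
Since Mn²⁺/Mn is the cathode and Al³⁺/Al the anode, E°cell = E°(Mn²⁺/Mn) − E°(Al³⁺/Al).
So E°(Al³⁺/Al) = E°(Mn²⁺/Mn) − E°cell = (-1.18) − (+0.480) = -1.66 V.

-1.66 V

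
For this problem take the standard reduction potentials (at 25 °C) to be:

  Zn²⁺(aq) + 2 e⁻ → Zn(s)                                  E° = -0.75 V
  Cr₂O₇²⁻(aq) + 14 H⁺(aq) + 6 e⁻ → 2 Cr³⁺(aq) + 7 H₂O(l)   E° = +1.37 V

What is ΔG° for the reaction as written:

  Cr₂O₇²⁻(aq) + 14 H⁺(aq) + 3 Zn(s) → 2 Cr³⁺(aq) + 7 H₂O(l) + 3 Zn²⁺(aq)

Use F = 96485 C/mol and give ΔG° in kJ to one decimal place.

As written, Cr₂O₇²⁻/Cr³⁺ is reduced (cathode) and Zn²⁺/Zn is oxidised (anode), so E°cell = (+1.37) − (-0.75) = +2.12 V.
Balancing electrons gives n = 6.
ΔG° = −nFE° = −(6)(96485)(+2.12) = -1,227,289 J = -1227.3 kJ.

-1227.3 kJ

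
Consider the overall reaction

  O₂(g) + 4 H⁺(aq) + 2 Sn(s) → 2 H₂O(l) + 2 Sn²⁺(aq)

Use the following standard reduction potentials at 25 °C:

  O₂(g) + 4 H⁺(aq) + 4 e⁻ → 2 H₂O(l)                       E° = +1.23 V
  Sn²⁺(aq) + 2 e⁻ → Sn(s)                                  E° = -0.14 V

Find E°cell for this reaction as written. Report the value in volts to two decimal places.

The O₂/H₂O couple has the higher reduction potential, so it is the cathode; Sn²⁺/Sn is oxidised at the anode.
E°cell = E°(cathode) − E°(anode) = (+1.23) − (-0.14) = +1.37 V.

+1.37 V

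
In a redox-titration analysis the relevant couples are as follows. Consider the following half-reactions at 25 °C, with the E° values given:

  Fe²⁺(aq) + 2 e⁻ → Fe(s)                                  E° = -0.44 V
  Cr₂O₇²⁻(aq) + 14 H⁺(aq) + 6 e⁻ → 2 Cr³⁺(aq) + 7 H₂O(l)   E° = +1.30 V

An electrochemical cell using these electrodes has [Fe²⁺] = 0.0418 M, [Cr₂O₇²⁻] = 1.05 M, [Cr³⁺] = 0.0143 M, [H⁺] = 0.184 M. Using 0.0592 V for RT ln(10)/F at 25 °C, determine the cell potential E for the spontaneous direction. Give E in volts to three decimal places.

+1.716 V

Cr₂O₇²⁻/Cr³⁺ is the cathode (higher E°), Fe²⁺/Fe the anode: E°cell = +1.30 − (-0.44) = +1.74 V, n = 6.
Overall: Cr₂O₇²⁻(aq) + 14 H⁺(aq) + 3 Fe(s) → 2 Cr³⁺(aq) + 7 H₂O(l) + 3 Fe²⁺(aq)
Q = [Cr³⁺]^2·[Fe²⁺]^3 / ([Cr₂O₇²⁻]·[H⁺]^14); log Q = 2.446.
E = E° − (0.0592/n) log Q = +1.74 − (0.0592/6)(2.446) = +1.716 V.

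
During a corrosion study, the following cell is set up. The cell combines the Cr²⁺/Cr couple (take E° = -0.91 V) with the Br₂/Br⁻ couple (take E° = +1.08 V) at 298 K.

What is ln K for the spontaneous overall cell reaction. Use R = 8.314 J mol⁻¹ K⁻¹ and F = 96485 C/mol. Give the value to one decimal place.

155.0

Cathode: Br₂/Br⁻; anode: Cr²⁺/Cr. E°cell = (+1.08) − (-0.91) = +1.99 V, with n = 2.
ΔG° = −nFE° = −RT ln K, so ln K = nFE°/(RT) = (2)(96485)(+1.99) / ((8.314)(298)) = 154.995.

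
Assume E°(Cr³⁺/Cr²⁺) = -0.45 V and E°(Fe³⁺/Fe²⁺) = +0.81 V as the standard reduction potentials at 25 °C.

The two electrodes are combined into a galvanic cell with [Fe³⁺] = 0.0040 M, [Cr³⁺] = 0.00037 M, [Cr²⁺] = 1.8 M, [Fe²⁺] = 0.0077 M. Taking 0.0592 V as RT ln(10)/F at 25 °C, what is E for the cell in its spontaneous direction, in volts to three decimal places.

Fe³⁺/Fe²⁺ is the cathode (higher E°), Cr³⁺/Cr²⁺ the anode: E°cell = +0.81 − (-0.45) = +1.26 V, n = 1.
Overall: Fe³⁺(aq) + Cr²⁺(aq) → Fe²⁺(aq) + Cr³⁺(aq)
Q = [Fe²⁺]·[Cr³⁺] / ([Fe³⁺]·[Cr²⁺]); log Q = -3.403.
E = E° − (0.0592/n) log Q = +1.26 − (0.0592/1)(-3.403) = +1.461 V.

+1.461 V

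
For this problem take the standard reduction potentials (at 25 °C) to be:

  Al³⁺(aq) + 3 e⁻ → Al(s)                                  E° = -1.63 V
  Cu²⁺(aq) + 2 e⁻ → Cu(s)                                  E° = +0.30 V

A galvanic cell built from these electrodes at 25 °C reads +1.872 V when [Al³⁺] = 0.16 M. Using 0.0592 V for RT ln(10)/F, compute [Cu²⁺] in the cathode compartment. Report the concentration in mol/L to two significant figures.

Cu²⁺/Cu is the cathode, Al³⁺/Al the anode: E°cell = +1.93 V, n = 6.
Overall reaction: 3 Cu²⁺(aq) + 2 Al(s) → 3 Cu(s) + 2 Al³⁺(aq); Q = [Al³⁺]^2/[Cu²⁺]^3.
From E = E° − (0.0592/n) log Q: log Q = (E° − E)·n/0.0592 = (+1.93 − (+1.872))·6/0.0592 = 5.8784.
So 3·log[Cu²⁺] = 2·log(0.16) − log Q = -1.5918 − (5.8784) = -7.4702; log[Cu²⁺] = -7.4702 / 3 = -2.4901; [Cu²⁺] = 10^(-2.4901) ≈ 0.0032 M.

0.0032 M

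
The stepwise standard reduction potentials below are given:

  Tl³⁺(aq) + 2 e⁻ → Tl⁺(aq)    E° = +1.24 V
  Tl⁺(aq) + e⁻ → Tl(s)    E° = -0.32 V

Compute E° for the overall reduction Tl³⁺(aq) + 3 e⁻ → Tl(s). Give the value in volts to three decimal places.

+0.720 V

Adding the free-energy changes (−nFE°) of the two steps gives −n₃FE°₃ = −n₁FE°₁ − n₂FE°₂.
E°₃ = (2×+1.24 + 1×-0.32) / 3 = (+2.160) / 3 = +0.720 V.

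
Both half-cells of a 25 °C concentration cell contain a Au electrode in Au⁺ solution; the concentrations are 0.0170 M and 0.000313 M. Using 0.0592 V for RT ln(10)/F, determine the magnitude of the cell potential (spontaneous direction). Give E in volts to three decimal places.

+0.103 V

For a concentration cell E°cell = 0. The 0.0170 M side is the cathode (reduction is favoured where [Au⁺] is higher).
With n = 1, E = −(0.0592/1) log([Au⁺]ₐₙ/[Au⁺]꜀ₐₜ) = −(0.0592/1) log(0.000313/0.017) = −(0.0592/1)(-1.735) = +0.103 V.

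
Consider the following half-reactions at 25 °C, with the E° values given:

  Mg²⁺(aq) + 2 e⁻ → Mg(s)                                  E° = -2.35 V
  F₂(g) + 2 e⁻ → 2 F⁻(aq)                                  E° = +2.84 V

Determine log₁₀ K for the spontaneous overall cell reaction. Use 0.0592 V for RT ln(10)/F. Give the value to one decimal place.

175.3

Cathode: F₂/F⁻; anode: Mg²⁺/Mg. E°cell = +5.19 V, n = 2.
log K = nE°cell / 0.0592 = (2)(+5.19) / 0.0592 = 175.3.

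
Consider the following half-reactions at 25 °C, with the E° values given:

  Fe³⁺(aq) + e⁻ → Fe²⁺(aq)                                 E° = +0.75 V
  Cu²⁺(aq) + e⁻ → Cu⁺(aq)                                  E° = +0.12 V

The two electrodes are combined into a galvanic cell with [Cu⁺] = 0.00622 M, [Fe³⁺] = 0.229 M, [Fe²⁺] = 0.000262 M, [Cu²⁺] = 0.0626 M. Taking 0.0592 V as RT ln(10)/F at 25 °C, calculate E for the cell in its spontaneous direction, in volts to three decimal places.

Fe³⁺/Fe²⁺ is the cathode (higher E°), Cu²⁺/Cu⁺ the anode: E°cell = +0.75 − (+0.12) = +0.63 V, n = 1.
Overall: Fe³⁺(aq) + Cu⁺(aq) → Fe²⁺(aq) + Cu²⁺(aq)
Q = [Fe²⁺]·[Cu²⁺] / ([Fe³⁺]·[Cu⁺]); log Q = -1.939.
E = E° − (0.0592/n) log Q = +0.63 − (0.0592/1)(-1.939) = +0.745 V.

+0.745 V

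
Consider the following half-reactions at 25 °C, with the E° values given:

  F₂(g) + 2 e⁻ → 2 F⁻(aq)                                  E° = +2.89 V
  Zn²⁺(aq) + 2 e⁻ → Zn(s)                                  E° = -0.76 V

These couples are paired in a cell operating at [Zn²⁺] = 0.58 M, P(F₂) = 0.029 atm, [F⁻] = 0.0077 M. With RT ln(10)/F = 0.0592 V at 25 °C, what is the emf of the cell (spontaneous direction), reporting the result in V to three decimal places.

F₂/F⁻ is the cathode (higher E°), Zn²⁺/Zn the anode: E°cell = +2.89 − (-0.76) = +3.65 V, n = 2.
Overall: F₂(g) + Zn(s) → 2 F⁻(aq) + Zn²⁺(aq)
Q = [F⁻]^2·[Zn²⁺] / (P(F₂)); log Q = -2.926.
E = E° − (0.0592/n) log Q = +3.65 − (0.0592/2)(-2.926) = +3.737 V.

+3.737 V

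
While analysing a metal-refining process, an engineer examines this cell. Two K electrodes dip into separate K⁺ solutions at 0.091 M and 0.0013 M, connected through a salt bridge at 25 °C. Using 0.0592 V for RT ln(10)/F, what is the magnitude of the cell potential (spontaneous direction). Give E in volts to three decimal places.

For a concentration cell E°cell = 0. The 0.091 M side is the cathode (reduction is favoured where [K⁺] is higher).
With n = 1, E = −(0.0592/1) log([K⁺]ₐₙ/[K⁺]꜀ₐₜ) = −(0.0592/1) log(0.0013/0.091) = −(0.0592/1)(-1.845) = +0.109 V.

+0.109 V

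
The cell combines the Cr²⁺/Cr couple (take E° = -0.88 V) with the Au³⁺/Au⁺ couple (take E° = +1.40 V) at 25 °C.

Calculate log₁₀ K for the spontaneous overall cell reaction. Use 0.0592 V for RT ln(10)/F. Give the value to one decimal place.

77.0

Cathode: Au³⁺/Au⁺; anode: Cr²⁺/Cr. E°cell = +2.28 V, n = 2.
log K = nE°cell / 0.0592 = (2)(+2.28) / 0.0592 = 77.0.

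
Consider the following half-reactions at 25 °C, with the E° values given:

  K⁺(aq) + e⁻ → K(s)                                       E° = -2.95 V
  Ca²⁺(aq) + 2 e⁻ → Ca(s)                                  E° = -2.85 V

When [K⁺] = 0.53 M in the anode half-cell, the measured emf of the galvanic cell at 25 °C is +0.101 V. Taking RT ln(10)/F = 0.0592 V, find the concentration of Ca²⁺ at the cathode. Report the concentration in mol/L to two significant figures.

0.30 M

Ca²⁺/Ca is the cathode, K⁺/K the anode: E°cell = +0.10 V, n = 2.
Overall reaction: Ca²⁺(aq) + 2 K(s) → Ca(s) + 2 K⁺(aq); Q = [K⁺]^2/[Ca²⁺]^1.
From E = E° − (0.0592/n) log Q: log Q = (E° − E)·n/0.0592 = (+0.10 − (+0.101))·2/0.0592 = -0.0338.
So 1·log[Ca²⁺] = 2·log(0.53) − log Q = -0.5514 − (-0.0338) = -0.5176; [Ca²⁺] = 10^(-0.5176) ≈ 0.30 M.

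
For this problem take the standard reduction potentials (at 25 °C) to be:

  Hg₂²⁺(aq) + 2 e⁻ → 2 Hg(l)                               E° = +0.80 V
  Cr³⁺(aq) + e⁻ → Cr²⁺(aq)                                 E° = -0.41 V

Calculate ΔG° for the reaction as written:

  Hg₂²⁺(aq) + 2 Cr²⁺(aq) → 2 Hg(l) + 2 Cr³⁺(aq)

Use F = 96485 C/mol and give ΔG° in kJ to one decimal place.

-233.5 kJ

As written, Hg₂²⁺/Hg is reduced (cathode) and Cr³⁺/Cr²⁺ is oxidised (anode), so E°cell = (+0.80) − (-0.41) = +1.21 V.
Balancing electrons gives n = 2.
ΔG° = −nFE° = −(2)(96485)(+1.21) = -233,494 J = -233.5 kJ.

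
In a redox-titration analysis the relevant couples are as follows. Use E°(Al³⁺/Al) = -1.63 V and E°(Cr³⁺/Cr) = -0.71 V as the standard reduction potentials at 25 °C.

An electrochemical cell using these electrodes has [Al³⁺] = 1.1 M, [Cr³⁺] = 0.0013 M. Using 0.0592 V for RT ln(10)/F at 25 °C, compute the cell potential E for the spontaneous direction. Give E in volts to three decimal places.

+0.862 V

Cr³⁺/Cr is the cathode (higher E°), Al³⁺/Al the anode: E°cell = -0.71 − (-1.63) = +0.92 V, n = 3.
Overall: Cr³⁺(aq) + Al(s) → Cr(s) + Al³⁺(aq)
Q = [Al³⁺] / ([Cr³⁺]); log Q = 2.927.
E = E° − (0.0592/n) log Q = +0.92 − (0.0592/3)(2.927) = +0.862 V.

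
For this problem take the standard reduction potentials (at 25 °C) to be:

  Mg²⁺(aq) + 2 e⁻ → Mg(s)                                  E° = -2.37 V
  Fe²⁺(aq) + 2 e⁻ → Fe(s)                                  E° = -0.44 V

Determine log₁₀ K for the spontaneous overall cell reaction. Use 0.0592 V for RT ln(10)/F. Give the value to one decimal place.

Cathode: Fe²⁺/Fe; anode: Mg²⁺/Mg. E°cell = +1.93 V, n = 2.
log K = nE°cell / 0.0592 = (2)(+1.93) / 0.0592 = 65.2.

65.2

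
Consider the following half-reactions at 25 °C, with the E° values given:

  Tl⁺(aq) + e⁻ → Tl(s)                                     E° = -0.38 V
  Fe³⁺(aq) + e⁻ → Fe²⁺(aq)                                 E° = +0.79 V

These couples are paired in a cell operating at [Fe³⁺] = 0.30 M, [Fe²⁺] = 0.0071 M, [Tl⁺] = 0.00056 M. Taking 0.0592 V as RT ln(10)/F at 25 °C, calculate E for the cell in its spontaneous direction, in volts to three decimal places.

+1.459 V

Fe³⁺/Fe²⁺ is the cathode (higher E°), Tl⁺/Tl the anode: E°cell = +0.79 − (-0.38) = +1.17 V, n = 1.
Overall: Fe³⁺(aq) + Tl(s) → Fe²⁺(aq) + Tl⁺(aq)
Q = [Fe²⁺]·[Tl⁺] / ([Fe³⁺]); log Q = -4.878.
E = E° − (0.0592/n) log Q = +1.17 − (0.0592/1)(-4.878) = +1.459 V.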